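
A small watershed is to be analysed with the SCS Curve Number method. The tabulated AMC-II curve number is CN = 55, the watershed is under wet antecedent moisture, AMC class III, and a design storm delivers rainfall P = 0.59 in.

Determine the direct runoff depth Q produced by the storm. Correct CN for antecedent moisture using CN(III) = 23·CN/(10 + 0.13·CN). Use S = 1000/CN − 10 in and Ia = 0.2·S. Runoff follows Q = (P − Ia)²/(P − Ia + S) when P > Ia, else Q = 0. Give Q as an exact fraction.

Adjust CN=55 to AMC III: 23·55/(10 + 0.13·55) → 1265 ÷ (343/20) = 25300/343 ≈ 73.761
Retention S: 1000/CN − 10 with CN=73.761 → S = 900/253 ≈ 3.557 in
Ia = 0.2·(900/253) = 180/253 in ≈ 0.711 in
P = 0.590 ≤ Ia = 0.711 in: entire storm abstracted, Q = 0.

Q = 0 in ≈ 0.000 in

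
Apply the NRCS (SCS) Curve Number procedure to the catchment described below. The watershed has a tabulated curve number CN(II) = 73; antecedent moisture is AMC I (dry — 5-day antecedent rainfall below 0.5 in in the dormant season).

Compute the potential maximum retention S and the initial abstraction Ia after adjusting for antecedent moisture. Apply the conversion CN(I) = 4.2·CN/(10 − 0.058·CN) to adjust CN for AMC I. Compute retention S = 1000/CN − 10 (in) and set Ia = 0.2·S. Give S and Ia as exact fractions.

S = 4500/511 in ≈ 8.806 in; Ia = 900/511 in ≈ 1.761 in

CN(I) from CN(II)=73: (4.2·73)/(10 − 0.058·73) = 51100/961 ≈ 53.174
S = 1000/(51100/961) − 10 = 4500/511 in ≈ 8.806 in
Initial abstraction Ia = S/5 = (4500/511)/5 = 900/511 ≈ 1.761 in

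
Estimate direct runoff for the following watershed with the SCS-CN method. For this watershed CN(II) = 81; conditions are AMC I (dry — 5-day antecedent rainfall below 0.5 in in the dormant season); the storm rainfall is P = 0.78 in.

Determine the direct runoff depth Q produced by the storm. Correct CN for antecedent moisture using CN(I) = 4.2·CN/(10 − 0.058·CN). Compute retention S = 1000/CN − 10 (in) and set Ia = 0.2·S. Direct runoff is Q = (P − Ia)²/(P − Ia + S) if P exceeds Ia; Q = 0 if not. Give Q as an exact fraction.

CN(I) from CN(II)=81: (4.2·81)/(10 − 0.058·81) = 170100/2651 ≈ 64.164
Max retention: S = 1000/(170100/2651) − 10 = 9500/1701 in (≈ 5.585 in)
Initial abstraction Ia = S/5 = (9500/1701)/5 = 1900/1701 ≈ 1.117 in
P = 0.780 ≤ Ia = 1.117 in: entire storm abstracted, Q = 0.

Q = 0 in ≈ 0.000 in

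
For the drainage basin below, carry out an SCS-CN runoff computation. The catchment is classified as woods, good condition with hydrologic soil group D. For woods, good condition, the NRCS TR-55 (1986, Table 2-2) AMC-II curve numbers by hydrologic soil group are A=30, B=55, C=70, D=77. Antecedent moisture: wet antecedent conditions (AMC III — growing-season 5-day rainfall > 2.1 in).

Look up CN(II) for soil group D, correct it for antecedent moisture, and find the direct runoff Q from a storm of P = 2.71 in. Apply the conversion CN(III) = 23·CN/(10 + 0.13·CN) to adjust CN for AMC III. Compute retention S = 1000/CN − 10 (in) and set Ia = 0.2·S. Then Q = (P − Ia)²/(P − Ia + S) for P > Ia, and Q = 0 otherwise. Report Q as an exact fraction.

NRCS table: woods, good condition, soil group D → CN(II) = 77
Adjust CN=77 to AMC III: 23·77/(10 + 0.13·77) → 1771 ÷ (2001/100) = 7700/87 ≈ 88.506
Retention S: 1000/CN − 10 with CN=88.506 → S = 100/77 ≈ 1.299 in
Initial abstraction Ia = S/5 = (100/77)/5 = 20/77 ≈ 0.260 in
Since P=2.710 > Ia=0.260: effective rainfall P−Ia = 18867/7700 in
Runoff Q = (P−Ia)²/(P−Ia+S) = (2.450)²/(2.450+1.299) = 355963689/222275900 ≈ 1.601 in

Q = 355963689/222275900 in ≈ 1.601 in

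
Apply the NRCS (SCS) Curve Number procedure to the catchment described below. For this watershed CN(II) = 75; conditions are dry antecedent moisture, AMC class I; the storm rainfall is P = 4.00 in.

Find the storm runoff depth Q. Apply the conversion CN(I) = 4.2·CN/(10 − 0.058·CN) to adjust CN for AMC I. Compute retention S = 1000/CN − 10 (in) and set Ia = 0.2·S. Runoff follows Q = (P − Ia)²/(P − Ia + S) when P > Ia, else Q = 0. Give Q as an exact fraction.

Q = 5776/10269 in ≈ 0.562 in

Dry (AMC I): CN(I) = 4.2·75/(10 − 0.058·75) = 315/(113/20) = 6300/113 ≈ 55.752
Retention S: 1000/CN − 10 with CN=55.752 → S = 500/63 ≈ 7.937 in
Ia = 0.2S: 0.2·7.937 = 1.587 in (exactly 100/63)
Excess rainfall: 4.000 − 1.587 = 2.413 in; P > Ia so Q > 0
Q = (152/63)²/((152/63) + 500/63) = (23104/3969)/(652/63) = 5776/10269 in ≈ 0.562 in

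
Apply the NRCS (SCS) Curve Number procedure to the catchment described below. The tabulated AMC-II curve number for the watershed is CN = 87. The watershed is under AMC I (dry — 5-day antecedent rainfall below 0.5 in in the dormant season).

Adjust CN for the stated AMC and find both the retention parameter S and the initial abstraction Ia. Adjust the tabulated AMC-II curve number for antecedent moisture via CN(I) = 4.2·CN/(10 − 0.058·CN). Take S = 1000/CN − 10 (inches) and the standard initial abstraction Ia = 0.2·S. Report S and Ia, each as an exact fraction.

S = 6500/1827 in ≈ 3.558 in; Ia = 1300/1827 in ≈ 0.712 in

Dry (AMC I): CN(I) = 4.2·87/(10 − 0.058·87) = (1827/5)/(2477/500) = 182700/2477 ≈ 73.759
S = 1000/(182700/2477) − 10 = 6500/1827 in ≈ 3.558 in
Ia = 0.2·(6500/1827) = 1300/1827 in ≈ 0.712 in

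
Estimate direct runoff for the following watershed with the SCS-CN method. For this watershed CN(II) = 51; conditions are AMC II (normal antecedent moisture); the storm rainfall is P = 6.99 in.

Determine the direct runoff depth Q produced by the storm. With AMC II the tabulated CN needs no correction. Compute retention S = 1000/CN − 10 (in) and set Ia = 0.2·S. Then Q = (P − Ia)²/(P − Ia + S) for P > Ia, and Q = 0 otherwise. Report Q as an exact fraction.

Q = 668170801/381729900 in ≈ 1.750 in

AMC II — tabulated CN = 51 applies directly.
Retention S: 1000/CN − 10 with CN=51.000 → S = 490/51 ≈ 9.608 in
Initial abstraction Ia = S/5 = (490/51)/5 = 98/51 ≈ 1.922 in
P − Ia = 6.990 − 1.922 = 25849/5100 ≈ 5.068 in (> 0, runoff occurs)
Q: (25849/5100)² ÷ (74849/5100) = 668170801/381729900 in (≈ 1.750 in)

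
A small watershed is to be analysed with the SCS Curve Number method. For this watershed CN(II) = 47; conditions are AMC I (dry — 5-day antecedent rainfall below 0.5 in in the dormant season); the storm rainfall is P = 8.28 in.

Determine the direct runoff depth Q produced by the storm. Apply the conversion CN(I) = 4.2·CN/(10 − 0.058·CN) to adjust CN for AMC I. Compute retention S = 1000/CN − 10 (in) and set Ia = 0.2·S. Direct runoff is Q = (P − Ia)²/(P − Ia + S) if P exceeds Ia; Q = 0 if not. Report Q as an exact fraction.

Q = 5156532481/18119074575 in ≈ 0.285 in

Dry (AMC I): CN(I) = 4.2·47/(10 − 0.058·47) = (987/5)/(3637/500) = 98700/3637 ≈ 27.138
Retention S: 1000/CN − 10 with CN=27.138 → S = 26500/987 ≈ 26.849 in
Ia = 0.2·(26500/987) = 5300/987 in ≈ 5.370 in
P − Ia = 8.280 − 5.370 = 71809/24675 ≈ 2.910 in (> 0, runoff occurs)
Runoff Q = (P−Ia)²/(P−Ia+S) = (2.910)²/(2.910+26.849) = 5156532481/18119074575 ≈ 0.285 in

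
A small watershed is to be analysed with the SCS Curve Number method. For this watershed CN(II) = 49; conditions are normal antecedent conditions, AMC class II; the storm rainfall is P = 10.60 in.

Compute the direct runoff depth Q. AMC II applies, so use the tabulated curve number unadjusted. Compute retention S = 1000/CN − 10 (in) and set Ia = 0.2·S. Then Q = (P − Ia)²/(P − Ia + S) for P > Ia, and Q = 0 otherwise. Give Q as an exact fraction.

AMC II — tabulated CN = 49 applies directly.
Retention S: 1000/CN − 10 with CN=49.000 → S = 510/49 ≈ 10.408 in
Initial abstraction Ia = S/5 = (510/49)/5 = 102/49 ≈ 2.082 in
Since P=10.600 > Ia=2.082: effective rainfall P−Ia = 2087/245 in
Q = (2087/245)²/((2087/245) + 510/49) = (4355569/60025)/(4637/245) = 4355569/1136065 in ≈ 3.834 in

Q = 4355569/1136065 in ≈ 3.834 in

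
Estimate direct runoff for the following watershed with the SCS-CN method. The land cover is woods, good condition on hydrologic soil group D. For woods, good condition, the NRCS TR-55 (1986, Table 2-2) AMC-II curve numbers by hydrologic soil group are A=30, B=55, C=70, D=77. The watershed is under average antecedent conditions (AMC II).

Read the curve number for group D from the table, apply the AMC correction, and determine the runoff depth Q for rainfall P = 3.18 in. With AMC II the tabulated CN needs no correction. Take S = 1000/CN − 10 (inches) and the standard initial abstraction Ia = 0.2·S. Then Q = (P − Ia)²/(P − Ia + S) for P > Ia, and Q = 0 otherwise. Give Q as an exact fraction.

Q = 98863249/82555550 in ≈ 1.198 in

NRCS table: woods, good condition, soil group D → CN(II) = 77
Average conditions: CN = 77 (no AMC adjustment).
Max retention: S = 1000/77 − 10 = 230/77 in (≈ 2.987 in)
Ia = 0.2S: 0.2·2.987 = 0.597 in (exactly 46/77)
P − Ia = 3.180 − 0.597 = 9943/3850 ≈ 2.583 in (> 0, runoff occurs)
Q = (9943/3850)²/((9943/3850) + 230/77) = (98863249/14822500)/(21443/3850) = 98863249/82555550 in ≈ 1.198 in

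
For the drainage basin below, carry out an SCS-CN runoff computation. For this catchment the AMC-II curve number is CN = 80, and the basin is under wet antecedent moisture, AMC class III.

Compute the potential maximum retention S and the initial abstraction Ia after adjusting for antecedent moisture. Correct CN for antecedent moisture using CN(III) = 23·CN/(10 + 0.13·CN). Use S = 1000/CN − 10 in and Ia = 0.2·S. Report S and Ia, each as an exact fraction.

CN(III) from CN(II)=80: (23·80)/(10 + 0.13·80) = 4600/51 ≈ 90.196
S = 1000/(4600/51) − 10 = 25/23 in ≈ 1.087 in
Initial abstraction Ia = S/5 = (25/23)/5 = 5/23 ≈ 0.217 in

S = 25/23 in ≈ 1.087 in; Ia = 5/23 in ≈ 0.217 in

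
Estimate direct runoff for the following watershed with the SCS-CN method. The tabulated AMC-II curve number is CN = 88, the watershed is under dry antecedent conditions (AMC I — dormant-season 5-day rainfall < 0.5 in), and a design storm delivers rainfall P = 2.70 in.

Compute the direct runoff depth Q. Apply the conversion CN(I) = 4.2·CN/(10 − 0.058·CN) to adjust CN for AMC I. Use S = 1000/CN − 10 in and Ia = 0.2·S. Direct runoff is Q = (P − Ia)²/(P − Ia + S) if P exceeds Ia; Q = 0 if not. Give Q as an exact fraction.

Dry (AMC I): CN(I) = 4.2·88/(10 − 0.058·88) = (1848/5)/(612/125) = 3850/51 ≈ 75.490
Retention S: 1000/CN − 10 with CN=75.490 → S = 250/77 ≈ 3.247 in
Initial abstraction Ia = S/5 = (250/77)/5 = 50/77 ≈ 0.649 in
Since P=2.700 > Ia=0.649: effective rainfall P−Ia = 1579/770 in
Q = (1579/770)²/((1579/770) + 250/77) = (2493241/592900)/(4079/770) = 2493241/3140830 in ≈ 0.794 in

Q = 2493241/3140830 in ≈ 0.794 in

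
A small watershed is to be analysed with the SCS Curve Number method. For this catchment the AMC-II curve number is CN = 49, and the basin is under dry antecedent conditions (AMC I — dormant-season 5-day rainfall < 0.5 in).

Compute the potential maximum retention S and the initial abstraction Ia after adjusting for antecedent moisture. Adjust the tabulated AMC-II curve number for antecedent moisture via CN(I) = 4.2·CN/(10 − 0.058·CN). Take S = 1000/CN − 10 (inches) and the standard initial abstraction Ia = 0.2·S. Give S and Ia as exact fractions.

Adjust CN=49 to AMC I: 4.2·49/(10 − 0.058·49) → (1029/5) ÷ (3579/500) = 34300/1193 ≈ 28.751
S = 1000/(34300/1193) − 10 = 8500/343 in ≈ 24.781 in
Ia = 0.2·(8500/343) = 1700/343 in ≈ 4.956 in

S = 8500/343 in ≈ 24.781 in; Ia = 1700/343 in ≈ 4.956 in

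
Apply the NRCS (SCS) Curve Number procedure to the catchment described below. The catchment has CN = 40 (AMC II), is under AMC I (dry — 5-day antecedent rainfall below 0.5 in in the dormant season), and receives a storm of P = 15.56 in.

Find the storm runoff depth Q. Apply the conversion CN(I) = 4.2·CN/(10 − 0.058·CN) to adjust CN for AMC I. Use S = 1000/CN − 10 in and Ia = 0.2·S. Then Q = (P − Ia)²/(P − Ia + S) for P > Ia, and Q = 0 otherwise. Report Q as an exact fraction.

CN(I) from CN(II)=40: (4.2·40)/(10 − 0.058·40) = 175/8 ≈ 21.875
Retention S: 1000/CN − 10 with CN=21.875 → S = 250/7 ≈ 35.714 in
Ia = 0.2·(250/7) = 50/7 in ≈ 7.143 in
P − Ia = 15.560 − 7.143 = 1473/175 ≈ 8.417 in (> 0, runoff occurs)
Runoff Q = (P−Ia)²/(P−Ia+S) = (8.417)²/(8.417+35.714) = 2169729/1351525 ≈ 1.605 in

Q = 2169729/1351525 in ≈ 1.605 in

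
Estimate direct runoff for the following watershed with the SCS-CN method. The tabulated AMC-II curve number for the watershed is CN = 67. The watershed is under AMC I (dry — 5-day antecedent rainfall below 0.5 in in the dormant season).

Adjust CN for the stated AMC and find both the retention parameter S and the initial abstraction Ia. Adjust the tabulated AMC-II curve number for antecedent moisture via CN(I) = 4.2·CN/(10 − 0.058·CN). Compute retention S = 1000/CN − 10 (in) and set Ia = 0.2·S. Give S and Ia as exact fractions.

S = 5500/469 in ≈ 11.727 in; Ia = 1100/469 in ≈ 2.345 in

Adjust CN=67 to AMC I: 4.2·67/(10 − 0.058·67) → (1407/5) ÷ (3057/500) = 46900/1019 ≈ 46.026
Retention S: 1000/CN − 10 with CN=46.026 → S = 5500/469 ≈ 11.727 in
Ia = 0.2S: 0.2·11.727 = 2.345 in (exactly 1100/469)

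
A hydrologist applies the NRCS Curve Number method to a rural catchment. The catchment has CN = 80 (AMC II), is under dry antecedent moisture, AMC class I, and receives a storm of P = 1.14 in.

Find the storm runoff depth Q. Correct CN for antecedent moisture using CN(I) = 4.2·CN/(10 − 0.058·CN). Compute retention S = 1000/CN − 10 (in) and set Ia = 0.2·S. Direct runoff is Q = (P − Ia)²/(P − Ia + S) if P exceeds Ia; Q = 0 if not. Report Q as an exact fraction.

Q = 0 in ≈ 0.000 in

Adjust CN=80 to AMC I: 4.2·80/(10 − 0.058·80) → 336 ÷ (134/25) = 4200/67 ≈ 62.687
S = 1000/(4200/67) − 10 = 125/21 in ≈ 5.952 in
Initial abstraction Ia = S/5 = (125/21)/5 = 25/21 ≈ 1.190 in
P = 1.140 ≤ Ia = 1.190 in: entire storm abstracted, Q = 0.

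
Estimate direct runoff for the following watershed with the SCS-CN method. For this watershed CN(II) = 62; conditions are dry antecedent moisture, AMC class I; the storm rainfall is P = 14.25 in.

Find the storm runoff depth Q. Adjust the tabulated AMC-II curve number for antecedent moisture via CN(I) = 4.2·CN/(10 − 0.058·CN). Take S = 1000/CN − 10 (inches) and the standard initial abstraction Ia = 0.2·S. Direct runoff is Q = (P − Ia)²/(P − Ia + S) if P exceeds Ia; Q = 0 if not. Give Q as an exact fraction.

Q = 2411809/486948 in ≈ 4.953 in

CN(I) from CN(II)=62: (4.2·62)/(10 − 0.058·62) = 65100/1601 ≈ 40.662
S = 1000/(65100/1601) − 10 = 9500/651 in ≈ 14.593 in
Ia = 0.2S: 0.2·14.593 = 2.919 in (exactly 1900/651)
P − Ia = 14.250 − 2.919 = 29507/2604 ≈ 11.331 in (> 0, runoff occurs)
Runoff Q = (P−Ia)²/(P−Ia+S) = (11.331)²/(11.331+14.593) = 2411809/486948 ≈ 4.953 in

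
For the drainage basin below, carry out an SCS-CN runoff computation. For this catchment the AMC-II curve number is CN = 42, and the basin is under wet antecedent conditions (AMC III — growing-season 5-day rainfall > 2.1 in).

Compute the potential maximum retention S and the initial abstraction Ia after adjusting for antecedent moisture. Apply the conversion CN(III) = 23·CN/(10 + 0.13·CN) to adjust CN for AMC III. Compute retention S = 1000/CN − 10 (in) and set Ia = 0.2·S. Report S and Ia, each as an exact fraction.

S = 2900/483 in ≈ 6.004 in; Ia = 580/483 in ≈ 1.201 in

CN(III) from CN(II)=42: (23·42)/(10 + 0.13·42) = 48300/773 ≈ 62.484
Retention S: 1000/CN − 10 with CN=62.484 → S = 2900/483 ≈ 6.004 in
Ia = 0.2·(2900/483) = 580/483 in ≈ 1.201 in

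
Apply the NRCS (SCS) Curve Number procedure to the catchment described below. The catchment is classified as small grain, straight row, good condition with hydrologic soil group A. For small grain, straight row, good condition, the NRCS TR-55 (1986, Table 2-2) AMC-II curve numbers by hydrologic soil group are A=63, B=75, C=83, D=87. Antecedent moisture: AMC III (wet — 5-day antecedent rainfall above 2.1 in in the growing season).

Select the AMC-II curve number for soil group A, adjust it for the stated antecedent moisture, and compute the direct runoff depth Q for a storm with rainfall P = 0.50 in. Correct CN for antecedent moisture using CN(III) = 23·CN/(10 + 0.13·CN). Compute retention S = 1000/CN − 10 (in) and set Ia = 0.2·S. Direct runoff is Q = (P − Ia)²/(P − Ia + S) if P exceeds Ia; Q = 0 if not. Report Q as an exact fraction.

NRCS table: small grain, straight row, good condition, soil group A → CN(II) = 63
Wet (AMC III): CN(III) = 23·63/(10 + 0.13·63) = 1449/(1819/100) = 144900/1819 ≈ 79.659
S = 1000/(144900/1819) − 10 = 3700/1449 in ≈ 2.553 in
Ia = 0.2·(3700/1449) = 740/1449 in ≈ 0.511 in
P = 0.500 ≤ Ia = 0.511 in: entire storm abstracted, Q = 0.

Q = 0 in ≈ 0.000 in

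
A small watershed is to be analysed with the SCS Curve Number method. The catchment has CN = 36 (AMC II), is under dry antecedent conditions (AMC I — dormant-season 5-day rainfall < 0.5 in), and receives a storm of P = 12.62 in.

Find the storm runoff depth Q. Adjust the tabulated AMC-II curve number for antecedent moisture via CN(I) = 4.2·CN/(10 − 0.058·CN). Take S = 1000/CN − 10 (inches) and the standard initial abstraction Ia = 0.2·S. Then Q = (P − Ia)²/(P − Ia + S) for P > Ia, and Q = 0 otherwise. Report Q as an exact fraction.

Q = 1541269081/4150997550 in ≈ 0.371 in

Adjust CN=36 to AMC I: 4.2·36/(10 − 0.058·36) → (756/5) ÷ (989/125) = 18900/989 ≈ 19.110
Max retention: S = 1000/(18900/989) − 10 = 8000/189 in (≈ 42.328 in)
Ia = 0.2·(8000/189) = 1600/189 in ≈ 8.466 in
P − Ia = 12.620 − 8.466 = 39259/9450 ≈ 4.154 in (> 0, runoff occurs)
Q = (39259/9450)²/((39259/9450) + 8000/189) = (1541269081/89302500)/(439259/9450) = 1541269081/4150997550 in ≈ 0.371 in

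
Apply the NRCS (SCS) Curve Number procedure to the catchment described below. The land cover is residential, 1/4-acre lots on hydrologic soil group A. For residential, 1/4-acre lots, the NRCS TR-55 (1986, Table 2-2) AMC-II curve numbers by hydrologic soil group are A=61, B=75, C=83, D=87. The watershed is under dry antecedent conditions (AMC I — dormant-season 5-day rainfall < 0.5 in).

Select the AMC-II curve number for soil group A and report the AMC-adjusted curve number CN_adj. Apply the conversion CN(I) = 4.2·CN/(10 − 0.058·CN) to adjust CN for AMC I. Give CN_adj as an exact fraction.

NRCS table: residential, 1/4-acre lots, soil group A → CN(II) = 61
Adjust CN=61 to AMC I: 4.2·61/(10 − 0.058·61) → (1281/5) ÷ (3231/500) = 42700/1077 ≈ 39.647

CN_adj = 42700/1077 ≈ 39.647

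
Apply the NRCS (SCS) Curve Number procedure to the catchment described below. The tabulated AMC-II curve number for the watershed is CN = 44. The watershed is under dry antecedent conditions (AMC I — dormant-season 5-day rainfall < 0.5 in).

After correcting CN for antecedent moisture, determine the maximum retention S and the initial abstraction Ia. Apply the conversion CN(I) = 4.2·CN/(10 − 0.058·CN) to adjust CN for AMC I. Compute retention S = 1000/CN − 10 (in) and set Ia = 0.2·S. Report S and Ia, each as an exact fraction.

Adjust CN=44 to AMC I: 4.2·44/(10 − 0.058·44) → (924/5) ÷ (931/125) = 3300/133 ≈ 24.812
S = 1000/(3300/133) − 10 = 1000/33 in ≈ 30.303 in
Initial abstraction Ia = S/5 = (1000/33)/5 = 200/33 ≈ 6.061 in

S = 1000/33 in ≈ 30.303 in; Ia = 200/33 in ≈ 6.061 in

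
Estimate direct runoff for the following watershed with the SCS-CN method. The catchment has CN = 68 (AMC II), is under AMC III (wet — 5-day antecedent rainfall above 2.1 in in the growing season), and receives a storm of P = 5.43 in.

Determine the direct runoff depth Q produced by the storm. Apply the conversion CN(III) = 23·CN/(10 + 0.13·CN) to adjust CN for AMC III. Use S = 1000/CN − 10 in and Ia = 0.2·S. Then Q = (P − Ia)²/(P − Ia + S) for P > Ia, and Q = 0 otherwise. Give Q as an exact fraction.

Adjust CN=68 to AMC III: 23·68/(10 + 0.13·68) → 1564 ÷ (471/25) = 39100/471 ≈ 83.015
S = 1000/(39100/471) − 10 = 800/391 in ≈ 2.046 in
Ia = 0.2S: 0.2·2.046 = 0.409 in (exactly 160/391)
Excess rainfall: 5.430 − 0.409 = 5.021 in; P > Ia so Q > 0
Runoff Q = (P−Ia)²/(P−Ia+S) = (5.021)²/(5.021+2.046) = 38538793969/10803838300 ≈ 3.567 in

Q = 38538793969/10803838300 in ≈ 3.567 in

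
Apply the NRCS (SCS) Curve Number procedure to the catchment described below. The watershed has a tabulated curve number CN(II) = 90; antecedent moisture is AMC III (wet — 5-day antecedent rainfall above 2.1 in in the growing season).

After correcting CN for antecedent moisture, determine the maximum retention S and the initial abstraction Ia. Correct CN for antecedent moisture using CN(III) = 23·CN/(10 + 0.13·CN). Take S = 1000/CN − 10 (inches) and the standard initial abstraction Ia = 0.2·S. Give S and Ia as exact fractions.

Adjust CN=90 to AMC III: 23·90/(10 + 0.13·90) → 2070 ÷ (217/10) = 20700/217 ≈ 95.392
Retention S: 1000/CN − 10 with CN=95.392 → S = 100/207 ≈ 0.483 in
Initial abstraction Ia = S/5 = (100/207)/5 = 20/207 ≈ 0.097 in

S = 100/207 in ≈ 0.483 in; Ia = 20/207 in ≈ 0.097 in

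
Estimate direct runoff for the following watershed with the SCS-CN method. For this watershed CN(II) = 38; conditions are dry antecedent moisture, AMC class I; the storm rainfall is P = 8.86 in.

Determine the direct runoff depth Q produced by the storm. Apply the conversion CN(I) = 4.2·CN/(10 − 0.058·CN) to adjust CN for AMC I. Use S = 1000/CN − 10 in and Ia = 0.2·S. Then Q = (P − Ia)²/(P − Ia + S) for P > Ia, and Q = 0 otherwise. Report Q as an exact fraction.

Adjust CN=38 to AMC I: 4.2·38/(10 − 0.058·38) → (798/5) ÷ (1949/250) = 39900/1949 ≈ 20.472
Max retention: S = 1000/(39900/1949) − 10 = 15500/399 in (≈ 38.847 in)
Initial abstraction Ia = S/5 = (15500/399)/5 = 3100/399 ≈ 7.769 in
Excess rainfall: 8.860 − 7.769 = 1.091 in; P > Ia so Q > 0
Q = (21757/19950)²/((21757/19950) + 15500/399) = (473367049/398002500)/(796757/19950) = 473367049/15895302150 in ≈ 0.030 in

Q = 473367049/15895302150 in ≈ 0.030 in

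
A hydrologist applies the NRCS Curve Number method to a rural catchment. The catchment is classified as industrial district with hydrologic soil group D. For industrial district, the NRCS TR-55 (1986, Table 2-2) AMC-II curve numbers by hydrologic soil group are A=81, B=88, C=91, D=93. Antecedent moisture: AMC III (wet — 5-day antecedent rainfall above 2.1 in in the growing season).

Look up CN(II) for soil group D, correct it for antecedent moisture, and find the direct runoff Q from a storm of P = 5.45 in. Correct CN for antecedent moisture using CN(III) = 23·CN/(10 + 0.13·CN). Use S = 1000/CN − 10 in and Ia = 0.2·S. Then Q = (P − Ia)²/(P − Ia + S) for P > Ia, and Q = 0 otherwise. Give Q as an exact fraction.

NRCS table: industrial district, soil group D → CN(II) = 93
Wet (AMC III): CN(III) = 23·93/(10 + 0.13·93) = 2139/(2209/100) = 213900/2209 ≈ 96.831
S = 1000/(213900/2209) − 10 = 700/2139 in ≈ 0.327 in
Ia = 0.2·(700/2139) = 140/2139 in ≈ 0.065 in
Excess rainfall: 5.450 − 0.065 = 5.385 in; P > Ia so Q > 0
Q = (230351/42780)²/((230351/42780) + 700/2139) = (53061583201/1830128400)/(244351/42780) = 53061583201/10453335780 in ≈ 5.076 in

Q = 53061583201/10453335780 in ≈ 5.076 in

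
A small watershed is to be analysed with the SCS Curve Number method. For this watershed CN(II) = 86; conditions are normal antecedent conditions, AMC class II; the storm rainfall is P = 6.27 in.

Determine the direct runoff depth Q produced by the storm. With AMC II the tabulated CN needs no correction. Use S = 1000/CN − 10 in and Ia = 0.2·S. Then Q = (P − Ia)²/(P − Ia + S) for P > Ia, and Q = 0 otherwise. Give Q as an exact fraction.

Average conditions: CN = 86 (no AMC adjustment).
Max retention: S = 1000/86 − 10 = 70/43 in (≈ 1.628 in)
Ia = 0.2S: 0.2·1.628 = 0.326 in (exactly 14/43)
Since P=6.270 > Ia=0.326: effective rainfall P−Ia = 25561/4300 in
Q: (25561/4300)² ÷ (32561/4300) = 653364721/140012300 in (≈ 4.666 in)

Q = 653364721/140012300 in ≈ 4.666 in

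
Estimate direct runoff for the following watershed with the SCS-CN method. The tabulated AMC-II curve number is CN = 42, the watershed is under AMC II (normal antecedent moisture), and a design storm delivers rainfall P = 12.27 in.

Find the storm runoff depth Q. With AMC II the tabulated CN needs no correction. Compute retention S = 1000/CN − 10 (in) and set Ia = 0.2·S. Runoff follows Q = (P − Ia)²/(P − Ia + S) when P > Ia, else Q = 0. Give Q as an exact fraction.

CN(II) = 42; AMC II needs no correction.
S = 1000/42 − 10 = 290/21 in ≈ 13.810 in
Ia = 0.2S: 0.2·13.810 = 2.762 in (exactly 58/21)
Excess rainfall: 12.270 − 2.762 = 9.508 in; P > Ia so Q > 0
Q: (19967/2100)² ÷ (48967/2100) = 398681089/102830700 in (≈ 3.877 in)

Q = 398681089/102830700 in ≈ 3.877 in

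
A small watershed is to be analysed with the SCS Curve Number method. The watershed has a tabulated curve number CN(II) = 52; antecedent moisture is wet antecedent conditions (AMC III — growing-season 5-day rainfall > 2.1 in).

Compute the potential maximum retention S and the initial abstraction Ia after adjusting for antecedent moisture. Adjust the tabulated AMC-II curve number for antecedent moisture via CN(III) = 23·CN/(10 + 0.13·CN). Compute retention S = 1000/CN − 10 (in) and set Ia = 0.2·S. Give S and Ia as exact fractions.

S = 1200/299 in ≈ 4.013 in; Ia = 240/299 in ≈ 0.803 in

Adjust CN=52 to AMC III: 23·52/(10 + 0.13·52) → 1196 ÷ (419/25) = 29900/419 ≈ 71.360
Max retention: S = 1000/(29900/419) − 10 = 1200/299 in (≈ 4.013 in)
Initial abstraction Ia = S/5 = (1200/299)/5 = 240/299 ≈ 0.803 in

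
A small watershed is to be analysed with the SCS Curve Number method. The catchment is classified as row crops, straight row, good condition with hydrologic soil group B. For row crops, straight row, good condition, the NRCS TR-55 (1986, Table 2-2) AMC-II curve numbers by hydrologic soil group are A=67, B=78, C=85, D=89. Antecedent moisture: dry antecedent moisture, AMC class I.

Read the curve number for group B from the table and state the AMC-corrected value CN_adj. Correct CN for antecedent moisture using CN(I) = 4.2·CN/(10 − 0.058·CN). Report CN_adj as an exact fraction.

NRCS table: row crops, straight row, good condition, soil group B → CN(II) = 78
CN(I) from CN(II)=78: (4.2·78)/(10 − 0.058·78) = 81900/1369 ≈ 59.825

CN_adj = 81900/1369 ≈ 59.825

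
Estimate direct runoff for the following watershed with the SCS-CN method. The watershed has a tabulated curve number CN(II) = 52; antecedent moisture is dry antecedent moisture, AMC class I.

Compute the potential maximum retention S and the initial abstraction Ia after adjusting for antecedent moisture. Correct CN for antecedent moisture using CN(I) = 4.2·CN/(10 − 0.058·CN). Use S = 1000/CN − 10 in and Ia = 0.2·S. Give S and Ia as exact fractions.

Adjust CN=52 to AMC I: 4.2·52/(10 − 0.058·52) → (1092/5) ÷ (873/125) = 9100/291 ≈ 31.271
Retention S: 1000/CN − 10 with CN=31.271 → S = 2000/91 ≈ 21.978 in
Initial abstraction Ia = S/5 = (2000/91)/5 = 400/91 ≈ 4.396 in

S = 2000/91 in ≈ 21.978 in; Ia = 400/91 in ≈ 4.396 in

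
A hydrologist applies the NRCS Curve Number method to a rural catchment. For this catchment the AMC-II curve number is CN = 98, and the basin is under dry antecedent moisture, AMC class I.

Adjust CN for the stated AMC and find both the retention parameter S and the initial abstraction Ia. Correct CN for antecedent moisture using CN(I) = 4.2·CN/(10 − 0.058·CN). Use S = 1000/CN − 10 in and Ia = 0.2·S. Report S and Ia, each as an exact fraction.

CN(I) from CN(II)=98: (4.2·98)/(10 − 0.058·98) = 102900/1079 ≈ 95.366
S = 1000/(102900/1079) − 10 = 500/1029 in ≈ 0.486 in
Ia = 0.2·(500/1029) = 100/1029 in ≈ 0.097 in

S = 500/1029 in ≈ 0.486 in; Ia = 100/1029 in ≈ 0.097 in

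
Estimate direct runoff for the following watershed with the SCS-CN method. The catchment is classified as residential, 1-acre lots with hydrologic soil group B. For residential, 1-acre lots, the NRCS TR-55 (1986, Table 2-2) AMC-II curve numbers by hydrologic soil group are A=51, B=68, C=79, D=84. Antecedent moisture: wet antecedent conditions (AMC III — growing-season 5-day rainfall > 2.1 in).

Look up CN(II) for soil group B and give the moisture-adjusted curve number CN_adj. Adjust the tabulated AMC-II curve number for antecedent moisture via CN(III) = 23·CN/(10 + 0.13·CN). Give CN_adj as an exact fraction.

NRCS table: residential, 1-acre lots, soil group B → CN(II) = 68
Wet (AMC III): CN(III) = 23·68/(10 + 0.13·68) = 1564/(471/25) = 39100/471 ≈ 83.015

CN_adj = 39100/471 ≈ 83.015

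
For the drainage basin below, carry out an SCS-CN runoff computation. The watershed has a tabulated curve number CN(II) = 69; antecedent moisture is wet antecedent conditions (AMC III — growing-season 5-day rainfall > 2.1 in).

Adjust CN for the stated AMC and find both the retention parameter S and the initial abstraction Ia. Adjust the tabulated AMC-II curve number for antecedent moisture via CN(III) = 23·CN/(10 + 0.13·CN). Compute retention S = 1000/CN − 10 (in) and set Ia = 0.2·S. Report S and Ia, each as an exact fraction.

S = 3100/1587 in ≈ 1.953 in; Ia = 620/1587 in ≈ 0.391 in

CN(III) from CN(II)=69: (23·69)/(10 + 0.13·69) = 158700/1897 ≈ 83.658
Retention S: 1000/CN − 10 with CN=83.658 → S = 3100/1587 ≈ 1.953 in
Initial abstraction Ia = S/5 = (3100/1587)/5 = 620/1587 ≈ 0.391 in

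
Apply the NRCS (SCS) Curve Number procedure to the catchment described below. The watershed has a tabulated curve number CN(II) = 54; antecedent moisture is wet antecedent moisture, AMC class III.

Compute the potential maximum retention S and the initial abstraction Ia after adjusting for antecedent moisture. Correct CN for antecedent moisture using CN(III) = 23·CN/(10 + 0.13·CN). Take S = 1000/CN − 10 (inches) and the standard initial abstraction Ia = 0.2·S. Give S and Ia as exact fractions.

S = 100/27 in ≈ 3.704 in; Ia = 20/27 in ≈ 0.741 in

Adjust CN=54 to AMC III: 23·54/(10 + 0.13·54) → 1242 ÷ (851/50) = 2700/37 ≈ 72.973
Retention S: 1000/CN − 10 with CN=72.973 → S = 100/27 ≈ 3.704 in
Ia = 0.2S: 0.2·3.704 = 0.741 in (exactly 20/27)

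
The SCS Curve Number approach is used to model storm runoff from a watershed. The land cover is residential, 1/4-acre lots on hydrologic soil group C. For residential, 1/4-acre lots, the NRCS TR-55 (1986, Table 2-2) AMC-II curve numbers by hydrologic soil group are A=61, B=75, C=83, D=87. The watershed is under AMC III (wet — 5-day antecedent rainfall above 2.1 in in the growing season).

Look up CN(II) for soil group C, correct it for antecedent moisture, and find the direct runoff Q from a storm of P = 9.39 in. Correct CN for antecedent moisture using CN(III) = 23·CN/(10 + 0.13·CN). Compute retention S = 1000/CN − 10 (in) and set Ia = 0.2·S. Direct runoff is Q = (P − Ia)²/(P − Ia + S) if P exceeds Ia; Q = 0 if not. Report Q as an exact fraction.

Q = 3092501619601/368160385900 in ≈ 8.400 in

NRCS table: residential, 1/4-acre lots, soil group C → CN(II) = 83
Wet (AMC III): CN(III) = 23·83/(10 + 0.13·83) = 1909/(2079/100) = 190900/2079 ≈ 91.823
S = 1000/(190900/2079) − 10 = 1700/1909 in ≈ 0.891 in
Ia = 0.2S: 0.2·0.891 = 0.178 in (exactly 340/1909)
Excess rainfall: 9.390 − 0.178 = 9.212 in; P > Ia so Q > 0
Runoff Q = (P−Ia)²/(P−Ia+S) = (9.212)²/(9.212+0.891) = 3092501619601/368160385900 ≈ 8.400 in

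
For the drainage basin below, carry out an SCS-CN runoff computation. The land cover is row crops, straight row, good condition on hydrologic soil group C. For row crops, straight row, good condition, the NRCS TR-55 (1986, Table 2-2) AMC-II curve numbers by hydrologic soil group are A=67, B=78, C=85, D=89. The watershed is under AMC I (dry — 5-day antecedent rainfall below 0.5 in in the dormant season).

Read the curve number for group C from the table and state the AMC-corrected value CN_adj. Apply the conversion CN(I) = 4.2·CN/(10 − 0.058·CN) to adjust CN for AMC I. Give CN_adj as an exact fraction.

CN_adj = 11900/169 ≈ 70.414

NRCS table: row crops, straight row, good condition, soil group C → CN(II) = 85
Dry (AMC I): CN(I) = 4.2·85/(10 − 0.058·85) = 357/(507/100) = 11900/169 ≈ 70.414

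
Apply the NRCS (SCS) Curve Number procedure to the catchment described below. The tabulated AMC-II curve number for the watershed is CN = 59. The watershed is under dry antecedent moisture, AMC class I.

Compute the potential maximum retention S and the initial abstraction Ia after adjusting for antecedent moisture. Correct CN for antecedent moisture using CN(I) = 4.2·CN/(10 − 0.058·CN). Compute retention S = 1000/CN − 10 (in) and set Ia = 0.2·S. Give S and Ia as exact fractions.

Adjust CN=59 to AMC I: 4.2·59/(10 − 0.058·59) → (1239/5) ÷ (3289/500) = 123900/3289 ≈ 37.671
Retention S: 1000/CN − 10 with CN=37.671 → S = 20500/1239 ≈ 16.546 in
Ia = 0.2S: 0.2·16.546 = 3.309 in (exactly 4100/1239)

S = 20500/1239 in ≈ 16.546 in; Ia = 4100/1239 in ≈ 3.309 in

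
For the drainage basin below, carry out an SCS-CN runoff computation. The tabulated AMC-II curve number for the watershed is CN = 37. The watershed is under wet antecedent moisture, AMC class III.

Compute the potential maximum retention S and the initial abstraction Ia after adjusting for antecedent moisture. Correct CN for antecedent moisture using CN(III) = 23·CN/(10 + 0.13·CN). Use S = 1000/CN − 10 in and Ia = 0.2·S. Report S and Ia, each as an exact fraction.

CN(III) from CN(II)=37: (23·37)/(10 + 0.13·37) = 85100/1481 ≈ 57.461
Max retention: S = 1000/(85100/1481) − 10 = 6300/851 in (≈ 7.403 in)
Ia = 0.2·(6300/851) = 1260/851 in ≈ 1.481 in

S = 6300/851 in ≈ 7.403 in; Ia = 1260/851 in ≈ 1.481 in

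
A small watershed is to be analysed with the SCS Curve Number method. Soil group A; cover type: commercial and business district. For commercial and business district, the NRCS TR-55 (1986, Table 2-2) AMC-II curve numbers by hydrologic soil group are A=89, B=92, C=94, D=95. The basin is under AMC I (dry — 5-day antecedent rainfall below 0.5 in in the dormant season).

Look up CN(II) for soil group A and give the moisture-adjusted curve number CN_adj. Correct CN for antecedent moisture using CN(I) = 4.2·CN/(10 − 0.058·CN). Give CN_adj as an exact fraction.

NRCS table: commercial and business district, soil group A → CN(II) = 89
Dry (AMC I): CN(I) = 4.2·89/(10 − 0.058·89) = (1869/5)/(2419/500) = 186900/2419 ≈ 77.263

CN_adj = 186900/2419 ≈ 77.263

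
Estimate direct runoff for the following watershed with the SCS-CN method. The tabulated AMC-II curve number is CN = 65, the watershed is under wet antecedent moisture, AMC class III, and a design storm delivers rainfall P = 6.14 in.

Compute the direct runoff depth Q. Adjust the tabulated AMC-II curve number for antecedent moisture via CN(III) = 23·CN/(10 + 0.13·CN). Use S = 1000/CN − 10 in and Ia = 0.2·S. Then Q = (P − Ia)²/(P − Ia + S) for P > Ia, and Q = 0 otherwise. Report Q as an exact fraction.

Adjust CN=65 to AMC III: 23·65/(10 + 0.13·65) → 1495 ÷ (369/20) = 29900/369 ≈ 81.030
Max retention: S = 1000/(29900/369) − 10 = 700/299 in (≈ 2.341 in)
Initial abstraction Ia = S/5 = (700/299)/5 = 140/299 ≈ 0.468 in
P − Ia = 6.140 − 0.468 = 84793/14950 ≈ 5.672 in (> 0, runoff occurs)
Runoff Q = (P−Ia)²/(P−Ia+S) = (5.672)²/(5.672+2.341) = 7189852849/1790905350 ≈ 4.015 in

Q = 7189852849/1790905350 in ≈ 4.015 in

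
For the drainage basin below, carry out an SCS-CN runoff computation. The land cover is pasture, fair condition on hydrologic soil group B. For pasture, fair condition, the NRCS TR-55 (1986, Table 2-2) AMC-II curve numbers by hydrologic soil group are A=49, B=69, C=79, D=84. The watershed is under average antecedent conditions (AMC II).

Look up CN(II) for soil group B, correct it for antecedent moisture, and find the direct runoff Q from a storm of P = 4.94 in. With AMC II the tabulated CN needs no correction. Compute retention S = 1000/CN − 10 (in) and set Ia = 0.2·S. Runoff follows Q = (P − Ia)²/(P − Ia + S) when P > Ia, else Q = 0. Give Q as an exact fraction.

NRCS table: pasture, fair condition, soil group B → CN(II) = 69
CN(II) = 69; AMC II needs no correction.
S = 1000/69 − 10 = 310/69 in ≈ 4.493 in
Ia = 0.2·(310/69) = 62/69 in ≈ 0.899 in
P − Ia = 4.940 − 0.899 = 13943/3450 ≈ 4.041 in (> 0, runoff occurs)
Q = (13943/3450)²/((13943/3450) + 310/69) = (194407249/11902500)/(29443/3450) = 194407249/101578350 in ≈ 1.914 in

Q = 194407249/101578350 in ≈ 1.914 in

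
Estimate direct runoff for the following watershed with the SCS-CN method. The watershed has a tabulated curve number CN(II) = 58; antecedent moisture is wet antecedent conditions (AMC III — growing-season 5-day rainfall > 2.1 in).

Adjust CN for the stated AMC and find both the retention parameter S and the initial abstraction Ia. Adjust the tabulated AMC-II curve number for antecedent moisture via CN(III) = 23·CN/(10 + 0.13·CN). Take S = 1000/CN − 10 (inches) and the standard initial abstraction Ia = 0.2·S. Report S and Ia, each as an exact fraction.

Adjust CN=58 to AMC III: 23·58/(10 + 0.13·58) → 1334 ÷ (877/50) = 66700/877 ≈ 76.055
Max retention: S = 1000/(66700/877) − 10 = 2100/667 in (≈ 3.148 in)
Ia = 0.2S: 0.2·3.148 = 0.630 in (exactly 420/667)

S = 2100/667 in ≈ 3.148 in; Ia = 420/667 in ≈ 0.630 in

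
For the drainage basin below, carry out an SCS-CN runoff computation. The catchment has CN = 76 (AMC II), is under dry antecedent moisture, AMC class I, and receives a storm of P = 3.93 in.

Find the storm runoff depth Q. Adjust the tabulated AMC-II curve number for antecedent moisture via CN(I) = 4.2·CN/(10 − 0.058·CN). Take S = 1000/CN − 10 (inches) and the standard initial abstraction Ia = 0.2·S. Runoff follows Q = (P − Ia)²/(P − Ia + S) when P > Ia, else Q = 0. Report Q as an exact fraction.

Q = 1041288361/1759177700 in ≈ 0.592 in

Dry (AMC I): CN(I) = 4.2·76/(10 − 0.058·76) = (1596/5)/(699/125) = 13300/233 ≈ 57.082
Max retention: S = 1000/(13300/233) − 10 = 1000/133 in (≈ 7.519 in)
Ia = 0.2·(1000/133) = 200/133 in ≈ 1.504 in
Excess rainfall: 3.930 − 1.504 = 2.426 in; P > Ia so Q > 0
Q = (32269/13300)²/((32269/13300) + 1000/133) = (1041288361/176890000)/(132269/13300) = 1041288361/1759177700 in ≈ 0.592 in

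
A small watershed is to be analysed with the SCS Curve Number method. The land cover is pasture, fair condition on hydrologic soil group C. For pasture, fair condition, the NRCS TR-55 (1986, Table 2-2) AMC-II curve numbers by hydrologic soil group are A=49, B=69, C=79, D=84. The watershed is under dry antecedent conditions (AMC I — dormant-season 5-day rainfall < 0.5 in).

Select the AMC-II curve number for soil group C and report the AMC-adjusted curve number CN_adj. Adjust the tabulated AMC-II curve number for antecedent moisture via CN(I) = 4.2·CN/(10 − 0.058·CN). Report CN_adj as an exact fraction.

NRCS table: pasture, fair condition, soil group C → CN(II) = 79
Dry (AMC I): CN(I) = 4.2·79/(10 − 0.058·79) = (1659/5)/(2709/500) = 7900/129 ≈ 61.240

CN_adj = 7900/129 ≈ 61.240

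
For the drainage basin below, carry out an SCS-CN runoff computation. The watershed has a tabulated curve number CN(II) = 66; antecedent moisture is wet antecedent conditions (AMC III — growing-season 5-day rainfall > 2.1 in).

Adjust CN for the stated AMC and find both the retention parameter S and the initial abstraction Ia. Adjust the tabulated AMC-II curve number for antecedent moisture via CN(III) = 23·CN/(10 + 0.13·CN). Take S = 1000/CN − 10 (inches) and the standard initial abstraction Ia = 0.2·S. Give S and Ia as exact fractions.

S = 1700/759 in ≈ 2.240 in; Ia = 340/759 in ≈ 0.448 in

Adjust CN=66 to AMC III: 23·66/(10 + 0.13·66) → 1518 ÷ (929/50) = 75900/929 ≈ 81.701
Retention S: 1000/CN − 10 with CN=81.701 → S = 1700/759 ≈ 2.240 in
Ia = 0.2·(1700/759) = 340/759 in ≈ 0.448 in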